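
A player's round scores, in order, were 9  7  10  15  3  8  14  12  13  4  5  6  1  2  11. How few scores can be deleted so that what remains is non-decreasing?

10

Fewest deletions = n − (longest non-decreasing subsequence).
i:      1  2  3  4  5  6  7  8  9 10 11 12 13 14 15
a[i]:   9  7 10 15  3  8 14 12 13  4  5  6  1  2 11
dp:     1  1  2  3  1  2  3  3  4  2  3  4  1  2  5
max dp = 5, so deletions = 15 − 5 = 10.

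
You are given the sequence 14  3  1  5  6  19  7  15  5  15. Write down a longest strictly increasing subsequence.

3, 5, 6, 7, 15

Patience tails give the LIS length; then backtrack through the dp parents:
14 → extends → [14]
3 → replaces 14 → [3]
1 → replaces 3 → [1]
5 → extends → [1, 5]
6 → extends → [1, 5, 6]
19 → extends → [1, 5, 6, 19]
7 → replaces 19 → [1, 5, 6, 7]
15 → extends → [1, 5, 6, 7, 15]
5 → already a tail → [1, 5, 6, 7, 15]
15 → already a tail → [1, 5, 6, 7, 15]
Length 5; one witness is 3, 5, 6, 7, 15.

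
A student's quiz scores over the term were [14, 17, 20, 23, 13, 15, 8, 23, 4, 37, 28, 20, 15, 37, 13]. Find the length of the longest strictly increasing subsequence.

Track the smallest tail for each achievable length (strict):
14 → extends → [14]
17 → extends → [14, 17]
20 → extends → [14, 17, 20]
23 → extends → [14, 17, 20, 23]
13 → replaces 14 → [13, 17, 20, 23]
15 → replaces 17 → [13, 15, 20, 23]
8 → replaces 13 → [8, 15, 20, 23]
23 → already a tail → [8, 15, 20, 23]
4 → replaces 8 → [4, 15, 20, 23]
37 → extends → [4, 15, 20, 23, 37]
28 → replaces 37 → [4, 15, 20, 23, 28]
20 → already a tail → [4, 15, 20, 23, 28]
15 → already a tail → [4, 15, 20, 23, 28]
37 → extends → [4, 15, 20, 23, 28, 37]
13 → replaces 15 → [4, 13, 20, 23, 28, 37]
Six tails, so the longest strictly increasing subsequence has length 6 (e.g. 14, 17, 20, 23, 28, 37).

6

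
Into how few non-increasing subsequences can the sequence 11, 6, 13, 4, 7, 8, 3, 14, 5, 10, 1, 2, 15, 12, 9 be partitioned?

5

Place each on the leftmost legal pile:
11 → new pile 1 (tops now [11])
6 → pile 1 (tops now [6])
13 → new pile 2 (tops now [6, 13])
4 → pile 1 (tops now [4, 13])
7 → pile 2 (tops now [4, 7])
8 → new pile 3 (tops now [4, 7, 8])
3 → pile 1 (tops now [3, 7, 8])
14 → new pile 4 (tops now [3, 7, 8, 14])
5 → pile 2 (tops now [3, 5, 8, 14])
10 → pile 4 (tops now [3, 5, 8, 10])
1 → pile 1 (tops now [1, 5, 8, 10])
2 → pile 2 (tops now [1, 2, 8, 10])
15 → new pile 5 (tops now [1, 2, 8, 10, 15])
12 → pile 5 (tops now [1, 2, 8, 10, 12])
9 → pile 4 (tops now [1, 2, 8, 9, 12])
Five piles.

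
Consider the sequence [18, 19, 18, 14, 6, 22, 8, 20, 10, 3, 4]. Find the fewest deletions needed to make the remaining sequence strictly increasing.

Fewest deletions = n − (longest strictly increasing subsequence).
Patience tails:
18 → extends → [18]
19 → extends → [18, 19]
18 → already a tail → [18, 19]
14 → replaces 18 → [14, 19]
6 → replaces 14 → [6, 19]
22 → extends → [6, 19, 22]
8 → replaces 19 → [6, 8, 22]
20 → replaces 22 → [6, 8, 20]
10 → replaces 20 → [6, 8, 10]
3 → replaces 6 → [3, 8, 10]
4 → replaces 8 → [3, 4, 10]
Longest strictly increasing subsequence has length 3, so deletions = 11 − 3 = 8.

8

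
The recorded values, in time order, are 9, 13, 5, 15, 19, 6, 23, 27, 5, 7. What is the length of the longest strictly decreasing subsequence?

3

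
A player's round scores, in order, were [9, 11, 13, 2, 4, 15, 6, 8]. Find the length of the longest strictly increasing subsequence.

Let dp[i] be the length of the longest such subsequence ending at index i:
i:      1  2  3  4  5  6  7  8
a[i]:   9 11 13  2  4 15  6  8
dp:     1  2  3  1  2  4  3  4
Maximum dp value is 4.

4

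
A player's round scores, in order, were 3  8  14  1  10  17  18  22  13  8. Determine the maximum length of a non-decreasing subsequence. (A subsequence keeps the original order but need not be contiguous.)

6

Track the smallest tail for each achievable length (allowing ties):
3 → extends → [3]
8 → extends → [3, 8]
14 → extends → [3, 8, 14]
1 → replaces 3 → [1, 8, 14]
10 → replaces 14 → [1, 8, 10]
17 → extends → [1, 8, 10, 17]
18 → extends → [1, 8, 10, 17, 18]
22 → extends → [1, 8, 10, 17, 18, 22]
13 → replaces 17 → [1, 8, 10, 13, 18, 22]
8 → replaces 10 → [1, 8, 8, 13, 18, 22]
Six tails, so the longest non-decreasing subsequence has length 6 (e.g. 3, 8, 14, 17, 18, 22).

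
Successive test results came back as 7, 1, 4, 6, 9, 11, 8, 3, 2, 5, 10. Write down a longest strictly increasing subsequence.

1, 4, 6, 9, 11

Patience tails give the LIS length; then backtrack through the dp parents:
7 → extends → [7]
1 → replaces 7 → [1]
4 → extends → [1, 4]
6 → extends → [1, 4, 6]
9 → extends → [1, 4, 6, 9]
11 → extends → [1, 4, 6, 9, 11]
8 → replaces 9 → [1, 4, 6, 8, 11]
3 → replaces 4 → [1, 3, 6, 8, 11]
2 → replaces 3 → [1, 2, 6, 8, 11]
5 → replaces 6 → [1, 2, 5, 8, 11]
10 → replaces 11 → [1, 2, 5, 8, 10]
Length 5; one witness is 1, 4, 6, 9, 11.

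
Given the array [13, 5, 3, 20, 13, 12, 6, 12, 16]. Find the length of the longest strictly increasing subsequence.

Track the smallest tail for each achievable length (strict):
13 → extends → [13]
5 → replaces 13 → [5]
3 → replaces 5 → [3]
20 → extends → [3, 20]
13 → replaces 20 → [3, 13]
12 → replaces 13 → [3, 12]
6 → replaces 12 → [3, 6]
12 → extends → [3, 6, 12]
16 → extends → [3, 6, 12, 16]
Four tails, so the longest strictly increasing subsequence has length 4 (e.g. 5, 6, 12, 16).

4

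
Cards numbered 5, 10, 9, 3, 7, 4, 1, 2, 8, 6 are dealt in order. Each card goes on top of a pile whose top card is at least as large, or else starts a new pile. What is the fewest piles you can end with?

Place each on the leftmost legal pile:
5 → new pile 1 (tops now [5])
10 → new pile 2 (tops now [5, 10])
9 → pile 2 (tops now [5, 9])
3 → pile 1 (tops now [3, 9])
7 → pile 2 (tops now [3, 7])
4 → pile 2 (tops now [3, 4])
1 → pile 1 (tops now [1, 4])
2 → pile 2 (tops now [1, 2])
8 → new pile 3 (tops now [1, 2, 8])
6 → pile 3 (tops now [1, 2, 6])
Three piles.

3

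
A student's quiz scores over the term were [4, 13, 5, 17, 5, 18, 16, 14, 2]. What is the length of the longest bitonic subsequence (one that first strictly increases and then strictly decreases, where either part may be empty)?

inc[i] = longest strictly increasing subsequence ending at i; dec[i] = longest strictly decreasing subsequence starting at i:
i:      1  2  3  4  5  6  7  8  9
a[i]:   4 13  5 17  5 18 16 14  2
inc:    1  2  2  3  2  4  3  3  1
dec:    2  3  2  4  2  4  3  2  1
Best peak at i=6 (value 18): inc=4, dec=4, length 4+4−1 = 7.

7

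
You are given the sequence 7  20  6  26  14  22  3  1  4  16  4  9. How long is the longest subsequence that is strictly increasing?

Track the smallest tail for each achievable length (strict):
7 → extends → [7]
20 → extends → [7, 20]
6 → replaces 7 → [6, 20]
26 → extends → [6, 20, 26]
14 → replaces 20 → [6, 14, 26]
22 → replaces 26 → [6, 14, 22]
3 → replaces 6 → [3, 14, 22]
1 → replaces 3 → [1, 14, 22]
4 → replaces 14 → [1, 4, 22]
16 → replaces 22 → [1, 4, 16]
4 → already a tail → [1, 4, 16]
9 → replaces 16 → [1, 4, 9]
Three tails, so the longest strictly increasing subsequence has length 3 (e.g. 7, 20, 26).

3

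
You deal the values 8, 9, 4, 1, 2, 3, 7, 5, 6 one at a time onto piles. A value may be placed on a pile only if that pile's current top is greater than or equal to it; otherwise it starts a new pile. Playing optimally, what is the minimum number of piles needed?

5

Place each on the leftmost legal pile:
8 → new pile 1 (tops now [8])
9 → new pile 2 (tops now [8, 9])
4 → pile 1 (tops now [4, 9])
1 → pile 1 (tops now [1, 9])
2 → pile 2 (tops now [1, 2])
3 → new pile 3 (tops now [1, 2, 3])
7 → new pile 4 (tops now [1, 2, 3, 7])
5 → pile 4 (tops now [1, 2, 3, 5])
6 → new pile 5 (tops now [1, 2, 3, 5, 6])
Five piles.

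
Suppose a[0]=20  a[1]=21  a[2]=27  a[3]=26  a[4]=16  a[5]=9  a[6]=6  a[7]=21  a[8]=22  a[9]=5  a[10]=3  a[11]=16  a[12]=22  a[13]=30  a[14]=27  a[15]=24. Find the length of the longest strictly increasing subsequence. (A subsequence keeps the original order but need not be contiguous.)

Track the smallest tail for each achievable length (strict):
20 → extends → [20]
21 → extends → [20, 21]
27 → extends → [20, 21, 27]
26 → replaces 27 → [20, 21, 26]
16 → replaces 20 → [16, 21, 26]
9 → replaces 16 → [9, 21, 26]
6 → replaces 9 → [6, 21, 26]
21 → already a tail → [6, 21, 26]
22 → replaces 26 → [6, 21, 22]
5 → replaces 6 → [5, 21, 22]
3 → replaces 5 → [3, 21, 22]
16 → replaces 21 → [3, 16, 22]
22 → already a tail → [3, 16, 22]
30 → extends → [3, 16, 22, 30]
27 → replaces 30 → [3, 16, 22, 27]
24 → replaces 27 → [3, 16, 22, 24]
Four tails, so the longest strictly increasing subsequence has length 4 (e.g. 20, 21, 27, 30).

4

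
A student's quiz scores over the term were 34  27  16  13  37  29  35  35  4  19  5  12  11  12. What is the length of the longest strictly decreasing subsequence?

Negate each value so 'decreasing' becomes 'increasing', then run patience tails on the negated sequence:
-34 → extends → [-34]
-27 → extends → [-34, -27]
-16 → extends → [-34, -27, -16]
-13 → extends → [-34, -27, -16, -13]
-37 → replaces -34 → [-37, -27, -16, -13]
-29 → replaces -27 → [-37, -29, -16, -13]
-35 → replaces -29 → [-37, -35, -16, -13]
-35 → already a tail → [-37, -35, -16, -13]
-4 → extends → [-37, -35, -16, -13, -4]
-19 → replaces -16 → [-37, -35, -19, -13, -4]
-5 → replaces -4 → [-37, -35, -19, -13, -5]
-12 → replaces -5 → [-37, -35, -19, -13, -12]
-11 → extends → [-37, -35, -19, -13, -12, -11]
-12 → already a tail → [-37, -35, -19, -13, -12, -11]
Six tails, so the longest strictly decreasing subsequence of the original has length 6.

6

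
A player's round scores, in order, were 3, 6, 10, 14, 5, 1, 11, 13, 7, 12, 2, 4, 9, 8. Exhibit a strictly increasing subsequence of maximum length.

3, 6, 10, 11, 13

Patience tails give the LIS length; then backtrack through the dp parents:
3 → extends → [3]
6 → extends → [3, 6]
10 → extends → [3, 6, 10]
14 → extends → [3, 6, 10, 14]
5 → replaces 6 → [3, 5, 10, 14]
1 → replaces 3 → [1, 5, 10, 14]
11 → replaces 14 → [1, 5, 10, 11]
13 → extends → [1, 5, 10, 11, 13]
7 → replaces 10 → [1, 5, 7, 11, 13]
12 → replaces 13 → [1, 5, 7, 11, 12]
2 → replaces 5 → [1, 2, 7, 11, 12]
4 → replaces 7 → [1, 2, 4, 11, 12]
9 → replaces 11 → [1, 2, 4, 9, 12]
8 → replaces 9 → [1, 2, 4, 8, 12]
Length 5; one witness is 3, 6, 10, 11, 13.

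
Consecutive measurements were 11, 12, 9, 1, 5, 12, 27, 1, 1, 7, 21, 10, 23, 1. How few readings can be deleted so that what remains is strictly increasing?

Fewest deletions = n − (longest strictly increasing subsequence).
Patience tails:
11 → extends → [11]
12 → extends → [11, 12]
9 → replaces 11 → [9, 12]
1 → replaces 9 → [1, 12]
5 → replaces 12 → [1, 5]
12 → extends → [1, 5, 12]
27 → extends → [1, 5, 12, 27]
1 → already a tail → [1, 5, 12, 27]
1 → already a tail → [1, 5, 12, 27]
7 → replaces 12 → [1, 5, 7, 27]
21 → replaces 27 → [1, 5, 7, 21]
10 → replaces 21 → [1, 5, 7, 10]
23 → extends → [1, 5, 7, 10, 23]
1 → already a tail → [1, 5, 7, 10, 23]
Longest strictly increasing subsequence has length 5, so deletions = 14 − 5 = 9.

9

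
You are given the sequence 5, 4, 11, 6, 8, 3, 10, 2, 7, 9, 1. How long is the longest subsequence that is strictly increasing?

4

Track the smallest tail for each achievable length (strict):
5 → extends → [5]
4 → replaces 5 → [4]
11 → extends → [4, 11]
6 → replaces 11 → [4, 6]
8 → extends → [4, 6, 8]
3 → replaces 4 → [3, 6, 8]
10 → extends → [3, 6, 8, 10]
2 → replaces 3 → [2, 6, 8, 10]
7 → replaces 8 → [2, 6, 7, 10]
9 → replaces 10 → [2, 6, 7, 9]
1 → replaces 2 → [1, 6, 7, 9]
Four tails, so the longest strictly increasing subsequence has length 4 (e.g. 5, 6, 8, 10).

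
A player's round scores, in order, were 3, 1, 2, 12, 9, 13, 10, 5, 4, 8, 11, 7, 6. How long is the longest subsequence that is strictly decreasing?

Negate each value so 'decreasing' becomes 'increasing', then run patience tails on the negated sequence:
-3 → extends → [-3]
-1 → extends → [-3, -1]
-2 → replaces -1 → [-3, -2]
-12 → replaces -3 → [-12, -2]
-9 → replaces -2 → [-12, -9]
-13 → replaces -12 → [-13, -9]
-10 → replaces -9 → [-13, -10]
-5 → extends → [-13, -10, -5]
-4 → extends → [-13, -10, -5, -4]
-8 → replaces -5 → [-13, -10, -8, -4]
-11 → replaces -10 → [-13, -11, -8, -4]
-7 → replaces -4 → [-13, -11, -8, -7]
-6 → extends → [-13, -11, -8, -7, -6]
Five tails, so the longest strictly decreasing subsequence of the original has length 5.

5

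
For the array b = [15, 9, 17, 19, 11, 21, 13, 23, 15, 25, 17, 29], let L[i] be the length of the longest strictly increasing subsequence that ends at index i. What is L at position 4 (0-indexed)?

2

dp[i] = 1 + max{dp[j] : j<i, b[j]<b[i]} (or 1 if no such j):
i:      0  1  2  3  4  5  6  7  8  9 10 11
b[i]:  15  9 17 19 11 21 13 23 15 25 17 29
dp:     1  1  2  3  2  4  3  5  4  6  5  7
At index 4 the value is 2.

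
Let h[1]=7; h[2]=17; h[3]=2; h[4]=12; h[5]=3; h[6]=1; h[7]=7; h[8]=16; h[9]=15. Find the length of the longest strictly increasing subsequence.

Track the smallest tail for each achievable length (strict):
7 → extends → [7]
17 → extends → [7, 17]
2 → replaces 7 → [2, 17]
12 → replaces 17 → [2, 12]
3 → replaces 12 → [2, 3]
1 → replaces 2 → [1, 3]
7 → extends → [1, 3, 7]
16 → extends → [1, 3, 7, 16]
15 → replaces 16 → [1, 3, 7, 15]
Four tails, so the longest strictly increasing subsequence has length 4 (e.g. 2, 3, 7, 16).

4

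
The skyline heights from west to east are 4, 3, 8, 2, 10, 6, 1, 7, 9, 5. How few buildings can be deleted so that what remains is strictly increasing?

6

Fewest deletions = n − (longest strictly increasing subsequence).
i:      1  2  3  4  5  6  7  8  9 10
a[i]:   4  3  8  2 10  6  1  7  9  5
dp:     1  1  2  1  3  2  1  3  4  2
max dp = 4, so deletions = 10 − 4 = 6.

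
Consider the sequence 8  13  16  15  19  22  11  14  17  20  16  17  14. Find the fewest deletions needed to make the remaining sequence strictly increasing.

Fewest deletions = n − (longest strictly increasing subsequence).
i:      1  2  3  4  5  6  7  8  9 10 11 12 13
a[i]:   8 13 16 15 19 22 11 14 17 20 16 17 14
dp:     1  2  3  3  4  5  2  3  4  5  4  5  3
max dp = 5, so deletions = 13 − 5 = 8.

8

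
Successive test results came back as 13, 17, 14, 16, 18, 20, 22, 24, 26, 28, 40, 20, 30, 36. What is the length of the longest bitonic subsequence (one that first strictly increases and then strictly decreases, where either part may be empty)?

inc[i] = longest strictly increasing subsequence ending at i; dec[i] = longest strictly decreasing subsequence starting at i:
i:      1  2  3  4  5  6  7  8  9 10 11 12 13 14
a[i]:  13 17 14 16 18 20 22 24 26 28 40 20 30 36
inc:    1  2  2  3  4  5  6  7  8  9 10  5 10 11
dec:    1  2  1  1  1  1  2  2  2  2  2  1  1  1
Best peak at i=11 (value 40): inc=10, dec=2, length 10+2−1 = 11.

11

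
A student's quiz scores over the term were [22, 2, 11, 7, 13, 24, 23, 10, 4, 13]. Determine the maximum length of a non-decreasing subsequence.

4

Let dp[i] be the length of the longest such subsequence ending at index i:
i:      1  2  3  4  5  6  7  8  9 10
a[i]:  22  2 11  7 13 24 23 10  4 13
dp:     1  1  2  2  3  4  4  3  2  4
Maximum dp value is 4.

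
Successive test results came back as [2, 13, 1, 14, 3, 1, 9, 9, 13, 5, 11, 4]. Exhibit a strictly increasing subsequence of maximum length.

2, 3, 9, 13

Patience tails give the LIS length; then backtrack through the dp parents:
2 → extends → [2]
13 → extends → [2, 13]
1 → replaces 2 → [1, 13]
14 → extends → [1, 13, 14]
3 → replaces 13 → [1, 3, 14]
1 → already a tail → [1, 3, 14]
9 → replaces 14 → [1, 3, 9]
9 → already a tail → [1, 3, 9]
13 → extends → [1, 3, 9, 13]
5 → replaces 9 → [1, 3, 5, 13]
11 → replaces 13 → [1, 3, 5, 11]
4 → replaces 5 → [1, 3, 4, 11]
Length 4; one witness is 2, 3, 9, 13.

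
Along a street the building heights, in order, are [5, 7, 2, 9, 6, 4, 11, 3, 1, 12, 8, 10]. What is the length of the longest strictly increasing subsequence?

Track the smallest tail for each achievable length (strict):
5 → extends → [5]
7 → extends → [5, 7]
2 → replaces 5 → [2, 7]
9 → extends → [2, 7, 9]
6 → replaces 7 → [2, 6, 9]
4 → replaces 6 → [2, 4, 9]
11 → extends → [2, 4, 9, 11]
3 → replaces 4 → [2, 3, 9, 11]
1 → replaces 2 → [1, 3, 9, 11]
12 → extends → [1, 3, 9, 11, 12]
8 → replaces 9 → [1, 3, 8, 11, 12]
10 → replaces 11 → [1, 3, 8, 10, 12]
Five tails, so the longest strictly increasing subsequence has length 5 (e.g. 5, 7, 9, 11, 12).

5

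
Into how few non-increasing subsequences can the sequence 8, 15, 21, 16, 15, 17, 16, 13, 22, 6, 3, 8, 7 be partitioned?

5

The minimum number of non-increasing subsequences covering a sequence equals the length of its longest strictly increasing subsequence.
LIS length is 5 (e.g. 8, 15, 16, 17, 22), so 5 piles are needed.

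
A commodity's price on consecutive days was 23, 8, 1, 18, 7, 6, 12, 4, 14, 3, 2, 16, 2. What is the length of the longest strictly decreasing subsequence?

Negate each value so 'decreasing' becomes 'increasing', then run patience tails on the negated sequence:
-23 → extends → [-23]
-8 → extends → [-23, -8]
-1 → extends → [-23, -8, -1]
-18 → replaces -8 → [-23, -18, -1]
-7 → replaces -1 → [-23, -18, -7]
-6 → extends → [-23, -18, -7, -6]
-12 → replaces -7 → [-23, -18, -12, -6]
-4 → extends → [-23, -18, -12, -6, -4]
-14 → replaces -12 → [-23, -18, -14, -6, -4]
-3 → extends → [-23, -18, -14, -6, -4, -3]
-2 → extends → [-23, -18, -14, -6, -4, -3, -2]
-16 → replaces -14 → [-23, -18, -16, -6, -4, -3, -2]
-2 → already a tail → [-23, -18, -16, -6, -4, -3, -2]
Seven tails, so the longest strictly decreasing subsequence of the original has length 7.

7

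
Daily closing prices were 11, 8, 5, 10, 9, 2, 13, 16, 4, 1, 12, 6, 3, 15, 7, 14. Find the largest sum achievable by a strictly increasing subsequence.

Let S[i] be the best sum of a strictly increasing subsequence ending at i:
i:      1  2  3  4  5  6  7  8  9 10 11 12 13 14 15 16
a[i]:  11  8  5 10  9  2 13 16  4  1 12  6  3 15  7 14
S:     11  8  5 18 17  2 31 47  6  1 30 12  5 46 19 45
Maximum is 47 (e.g. 8 + 10 + 13 + 16).

47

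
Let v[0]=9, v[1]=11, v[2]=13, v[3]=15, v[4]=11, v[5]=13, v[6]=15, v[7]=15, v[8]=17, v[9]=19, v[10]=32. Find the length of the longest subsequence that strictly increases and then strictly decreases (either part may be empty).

7

inc[i] = longest strictly increasing subsequence ending at i; dec[i] = longest strictly decreasing subsequence starting at i:
i:      0  1  2  3  4  5  6  7  8  9 10
v[i]:   9 11 13 15 11 13 15 15 17 19 32
inc:    1  2  3  4  2  3  4  4  5  6  7
dec:    1  1  2  2  1  1  1  1  1  1  1
Best peak at i=10 (value 32): inc=7, dec=1, length 7+1−1 = 7.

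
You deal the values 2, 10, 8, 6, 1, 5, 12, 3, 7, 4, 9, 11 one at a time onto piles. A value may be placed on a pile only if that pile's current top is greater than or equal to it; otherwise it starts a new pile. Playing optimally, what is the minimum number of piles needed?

Place each on the leftmost legal pile:
2 → new pile 1 (tops now [2])
10 → new pile 2 (tops now [2, 10])
8 → pile 2 (tops now [2, 8])
6 → pile 2 (tops now [2, 6])
1 → pile 1 (tops now [1, 6])
5 → pile 2 (tops now [1, 5])
12 → new pile 3 (tops now [1, 5, 12])
3 → pile 2 (tops now [1, 3, 12])
7 → pile 3 (tops now [1, 3, 7])
4 → pile 3 (tops now [1, 3, 4])
9 → new pile 4 (tops now [1, 3, 4, 9])
11 → new pile 5 (tops now [1, 3, 4, 9, 11])
Five piles.

5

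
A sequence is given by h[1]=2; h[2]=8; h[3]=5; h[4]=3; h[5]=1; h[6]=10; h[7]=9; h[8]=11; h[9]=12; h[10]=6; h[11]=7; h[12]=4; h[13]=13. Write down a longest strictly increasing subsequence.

2, 8, 10, 11, 12, 13

Patience tails give the LIS length; then backtrack through the dp parents:
2 → extends → [2]
8 → extends → [2, 8]
5 → replaces 8 → [2, 5]
3 → replaces 5 → [2, 3]
1 → replaces 2 → [1, 3]
10 → extends → [1, 3, 10]
9 → replaces 10 → [1, 3, 9]
11 → extends → [1, 3, 9, 11]
12 → extends → [1, 3, 9, 11, 12]
6 → replaces 9 → [1, 3, 6, 11, 12]
7 → replaces 11 → [1, 3, 6, 7, 12]
4 → replaces 6 → [1, 3, 4, 7, 12]
13 → extends → [1, 3, 4, 7, 12, 13]
Length 6; one witness is 2, 8, 10, 11, 12, 13.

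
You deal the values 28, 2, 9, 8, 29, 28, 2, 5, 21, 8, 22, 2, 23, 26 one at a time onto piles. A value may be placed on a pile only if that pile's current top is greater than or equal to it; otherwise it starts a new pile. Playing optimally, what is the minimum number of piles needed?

Place each on the leftmost legal pile:
28 → new pile 1 (tops now [28])
2 → pile 1 (tops now [2])
9 → new pile 2 (tops now [2, 9])
8 → pile 2 (tops now [2, 8])
29 → new pile 3 (tops now [2, 8, 29])
28 → pile 3 (tops now [2, 8, 28])
2 → pile 1 (tops now [2, 8, 28])
5 → pile 2 (tops now [2, 5, 28])
21 → pile 3 (tops now [2, 5, 21])
8 → pile 3 (tops now [2, 5, 8])
22 → new pile 4 (tops now [2, 5, 8, 22])
2 → pile 1 (tops now [2, 5, 8, 22])
23 → new pile 5 (tops now [2, 5, 8, 22, 23])
26 → new pile 6 (tops now [2, 5, 8, 22, 23, 26])
Six piles.

6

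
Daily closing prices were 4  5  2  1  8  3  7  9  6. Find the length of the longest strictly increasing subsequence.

4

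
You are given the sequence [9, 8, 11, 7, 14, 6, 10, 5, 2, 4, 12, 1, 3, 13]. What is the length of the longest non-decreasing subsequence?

Track the smallest tail for each achievable length (allowing ties):
9 → extends → [9]
8 → replaces 9 → [8]
11 → extends → [8, 11]
7 → replaces 8 → [7, 11]
14 → extends → [7, 11, 14]
6 → replaces 7 → [6, 11, 14]
10 → replaces 11 → [6, 10, 14]
5 → replaces 6 → [5, 10, 14]
2 → replaces 5 → [2, 10, 14]
4 → replaces 10 → [2, 4, 14]
12 → replaces 14 → [2, 4, 12]
1 → replaces 2 → [1, 4, 12]
3 → replaces 4 → [1, 3, 12]
13 → extends → [1, 3, 12, 13]
Four tails, so the longest non-decreasing subsequence has length 4 (e.g. 9, 11, 12, 13).

4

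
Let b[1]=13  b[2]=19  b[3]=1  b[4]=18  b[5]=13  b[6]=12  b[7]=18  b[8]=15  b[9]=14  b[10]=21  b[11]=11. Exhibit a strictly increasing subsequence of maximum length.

Patience tails give the LIS length; then backtrack through the dp parents:
13 → extends → [13]
19 → extends → [13, 19]
1 → replaces 13 → [1, 19]
18 → replaces 19 → [1, 18]
13 → replaces 18 → [1, 13]
12 → replaces 13 → [1, 12]
18 → extends → [1, 12, 18]
15 → replaces 18 → [1, 12, 15]
14 → replaces 15 → [1, 12, 14]
21 → extends → [1, 12, 14, 21]
11 → replaces 12 → [1, 11, 14, 21]
Length 4; one witness is 1, 13, 18, 21.

1, 13, 18, 21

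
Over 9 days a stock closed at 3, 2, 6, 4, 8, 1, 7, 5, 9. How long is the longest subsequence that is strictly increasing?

4

Track the smallest tail for each achievable length (strict):
3 → extends → [3]
2 → replaces 3 → [2]
6 → extends → [2, 6]
4 → replaces 6 → [2, 4]
8 → extends → [2, 4, 8]
1 → replaces 2 → [1, 4, 8]
7 → replaces 8 → [1, 4, 7]
5 → replaces 7 → [1, 4, 5]
9 → extends → [1, 4, 5, 9]
Four tails, so the longest strictly increasing subsequence has length 4 (e.g. 3, 6, 8, 9).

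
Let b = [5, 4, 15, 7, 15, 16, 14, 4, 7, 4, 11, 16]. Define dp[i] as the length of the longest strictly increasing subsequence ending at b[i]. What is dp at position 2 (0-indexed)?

2

dp[i] = 1 + max{dp[j] : j<i, b[j]<b[i]} (or 1 if no such j):
i:      0  1  2  3  4  5  6  7  8  9 10 11
b[i]:   5  4 15  7 15 16 14  4  7  4 11 16
dp:     1  1  2  2  3  4  3  1  2  1  3  4
At index 2 the value is 2.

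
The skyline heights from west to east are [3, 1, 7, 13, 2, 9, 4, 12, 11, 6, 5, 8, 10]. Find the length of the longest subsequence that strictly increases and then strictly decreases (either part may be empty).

inc[i] = longest strictly increasing subsequence ending at i; dec[i] = longest strictly decreasing subsequence starting at i:
i:      1  2  3  4  5  6  7  8  9 10 11 12 13
a[i]:   3  1  7 13  2  9  4 12 11  6  5  8 10
inc:    1  1  2  3  2  3  3  4  4  4  4  5  6
dec:    2  1  3  5  1  3  1  4  3  2  1  1  1
Best peak at i=4 (value 13): inc=3, dec=5, length 3+5−1 = 7.

7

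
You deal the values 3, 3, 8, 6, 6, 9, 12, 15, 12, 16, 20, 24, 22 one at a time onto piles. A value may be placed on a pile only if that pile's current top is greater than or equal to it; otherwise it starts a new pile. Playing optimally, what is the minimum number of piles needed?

8

The minimum number of non-increasing subsequences covering a sequence equals the length of its longest strictly increasing subsequence.
LIS length is 8 (e.g. 3, 8, 9, 12, 15, 16, 20, 24), so 8 piles are needed.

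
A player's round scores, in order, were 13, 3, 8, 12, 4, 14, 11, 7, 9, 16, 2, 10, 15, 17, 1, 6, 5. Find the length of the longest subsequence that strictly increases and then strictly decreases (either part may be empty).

9

inc[i] = longest strictly increasing subsequence ending at i; dec[i] = longest strictly decreasing subsequence starting at i:
i:      1  2  3  4  5  6  7  8  9 10 11 12 13 14 15 16 17
a[i]:  13  3  8 12  4 14 11  7  9 16  2 10 15 17  1  6  5
inc:    1  1  2  3  2  4  3  3  4  5  1  5  6  7  1  3  3
dec:    6  3  4  5  3  5  4  3  3  4  2  3  3  3  1  2  1
Best peak at i=14 (value 17): inc=7, dec=3, length 7+3−1 = 9.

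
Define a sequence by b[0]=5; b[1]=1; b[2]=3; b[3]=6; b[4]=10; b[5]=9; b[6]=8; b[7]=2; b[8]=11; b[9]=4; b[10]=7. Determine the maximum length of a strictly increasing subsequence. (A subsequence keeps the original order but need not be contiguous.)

5

Track the smallest tail for each achievable length (strict):
5 → extends → [5]
1 → replaces 5 → [1]
3 → extends → [1, 3]
6 → extends → [1, 3, 6]
10 → extends → [1, 3, 6, 10]
9 → replaces 10 → [1, 3, 6, 9]
8 → replaces 9 → [1, 3, 6, 8]
2 → replaces 3 → [1, 2, 6, 8]
11 → extends → [1, 2, 6, 8, 11]
4 → replaces 6 → [1, 2, 4, 8, 11]
7 → replaces 8 → [1, 2, 4, 7, 11]
Five tails, so the longest strictly increasing subsequence has length 5 (e.g. 1, 3, 6, 10, 11).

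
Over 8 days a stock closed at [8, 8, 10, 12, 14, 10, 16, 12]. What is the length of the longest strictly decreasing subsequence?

2

Negate each value so 'decreasing' becomes 'increasing', then run patience tails on the negated sequence:
-8 → extends → [-8]
-8 → already a tail → [-8]
-10 → replaces -8 → [-10]
-12 → replaces -10 → [-12]
-14 → replaces -12 → [-14]
-10 → extends → [-14, -10]
-16 → replaces -14 → [-16, -10]
-12 → replaces -10 → [-16, -12]
Two tails, so the longest strictly decreasing subsequence of the original has length 2.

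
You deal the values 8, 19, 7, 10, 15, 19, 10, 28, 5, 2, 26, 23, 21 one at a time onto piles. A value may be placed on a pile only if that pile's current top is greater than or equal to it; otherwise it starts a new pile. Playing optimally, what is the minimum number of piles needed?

Place each on the leftmost legal pile:
8 → new pile 1 (tops now [8])
19 → new pile 2 (tops now [8, 19])
7 → pile 1 (tops now [7, 19])
10 → pile 2 (tops now [7, 10])
15 → new pile 3 (tops now [7, 10, 15])
19 → new pile 4 (tops now [7, 10, 15, 19])
10 → pile 2 (tops now [7, 10, 15, 19])
28 → new pile 5 (tops now [7, 10, 15, 19, 28])
5 → pile 1 (tops now [5, 10, 15, 19, 28])
2 → pile 1 (tops now [2, 10, 15, 19, 28])
26 → pile 5 (tops now [2, 10, 15, 19, 26])
23 → pile 5 (tops now [2, 10, 15, 19, 23])
21 → pile 5 (tops now [2, 10, 15, 19, 21])
Five piles.

5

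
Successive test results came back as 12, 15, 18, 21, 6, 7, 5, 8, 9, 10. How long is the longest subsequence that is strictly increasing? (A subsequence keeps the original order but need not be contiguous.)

5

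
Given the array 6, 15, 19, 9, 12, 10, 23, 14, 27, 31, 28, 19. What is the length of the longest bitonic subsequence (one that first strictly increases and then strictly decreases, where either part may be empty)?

8

inc[i] = longest strictly increasing subsequence ending at i; dec[i] = longest strictly decreasing subsequence starting at i:
i:      1  2  3  4  5  6  7  8  9 10 11 12
a[i]:   6 15 19  9 12 10 23 14 27 31 28 19
inc:    1  2  3  2  3  3  4  4  5  6  6  5
dec:    1  3  3  1  2  1  2  1  2  3  2  1
Best peak at i=10 (value 31): inc=6, dec=3, length 6+3−1 = 8.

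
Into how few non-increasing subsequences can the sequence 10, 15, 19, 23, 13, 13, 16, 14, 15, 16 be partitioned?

5

The minimum number of non-increasing subsequences covering a sequence equals the length of its longest strictly increasing subsequence.
LIS length is 5 (e.g. 10, 13, 14, 15, 16), so 5 piles are needed.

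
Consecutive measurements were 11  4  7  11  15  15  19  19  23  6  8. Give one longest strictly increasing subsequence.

4, 7, 11, 15, 19, 23

Patience tails give the LIS length; then backtrack through the dp parents:
11 → extends → [11]
4 → replaces 11 → [4]
7 → extends → [4, 7]
11 → extends → [4, 7, 11]
15 → extends → [4, 7, 11, 15]
15 → already a tail → [4, 7, 11, 15]
19 → extends → [4, 7, 11, 15, 19]
19 → already a tail → [4, 7, 11, 15, 19]
23 → extends → [4, 7, 11, 15, 19, 23]
6 → replaces 7 → [4, 6, 11, 15, 19, 23]
8 → replaces 11 → [4, 6, 8, 15, 19, 23]
Length 6; one witness is 4, 7, 11, 15, 19, 23.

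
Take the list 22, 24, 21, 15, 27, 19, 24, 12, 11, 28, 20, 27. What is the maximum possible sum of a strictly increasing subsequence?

Let S[i] be the best sum of a strictly increasing subsequence ending at i:
i:       1   2   3   4   5   6   7   8   9  10  11  12
a[i]:   22  24  21  15  27  19  24  12  11  28  20  27
S:      22  46  21  15  73  34  58  12  11 101  54  85
Maximum is 101 (e.g. 22 + 24 + 27 + 28).

101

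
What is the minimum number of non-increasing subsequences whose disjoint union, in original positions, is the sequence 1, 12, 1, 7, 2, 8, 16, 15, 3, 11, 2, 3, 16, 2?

Place each on the leftmost legal pile:
1 → new pile 1 (tops now [1])
12 → new pile 2 (tops now [1, 12])
1 → pile 1 (tops now [1, 12])
7 → pile 2 (tops now [1, 7])
2 → pile 2 (tops now [1, 2])
8 → new pile 3 (tops now [1, 2, 8])
16 → new pile 4 (tops now [1, 2, 8, 16])
15 → pile 4 (tops now [1, 2, 8, 15])
3 → pile 3 (tops now [1, 2, 3, 15])
11 → pile 4 (tops now [1, 2, 3, 11])
2 → pile 2 (tops now [1, 2, 3, 11])
3 → pile 3 (tops now [1, 2, 3, 11])
16 → new pile 5 (tops now [1, 2, 3, 11, 16])
2 → pile 2 (tops now [1, 2, 3, 11, 16])
Five piles.

5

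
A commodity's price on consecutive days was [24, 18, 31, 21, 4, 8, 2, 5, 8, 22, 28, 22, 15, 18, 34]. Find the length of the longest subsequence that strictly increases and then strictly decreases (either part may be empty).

7

inc[i] = longest strictly increasing subsequence ending at i; dec[i] = longest strictly decreasing subsequence starting at i:
i:      1  2  3  4  5  6  7  8  9 10 11 12 13 14 15
a[i]:  24 18 31 21  4  8  2  5  8 22 28 22 15 18 34
inc:    1  1  2  2  1  2  1  2  3  4  5  4  4  5  6
dec:    4  3  4  3  2  2  1  1  1  2  3  2  1  1  1
Best peak at i=11 (value 28): inc=5, dec=3, length 5+3−1 = 7.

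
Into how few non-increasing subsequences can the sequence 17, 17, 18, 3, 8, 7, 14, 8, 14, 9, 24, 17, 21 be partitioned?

6

Place each on the leftmost legal pile:
17 → new pile 1 (tops now [17])
17 → pile 1 (tops now [17])
18 → new pile 2 (tops now [17, 18])
3 → pile 1 (tops now [3, 18])
8 → pile 2 (tops now [3, 8])
7 → pile 2 (tops now [3, 7])
14 → new pile 3 (tops now [3, 7, 14])
8 → pile 3 (tops now [3, 7, 8])
14 → new pile 4 (tops now [3, 7, 8, 14])
9 → pile 4 (tops now [3, 7, 8, 9])
24 → new pile 5 (tops now [3, 7, 8, 9, 24])
17 → pile 5 (tops now [3, 7, 8, 9, 17])
21 → new pile 6 (tops now [3, 7, 8, 9, 17, 21])
Six piles.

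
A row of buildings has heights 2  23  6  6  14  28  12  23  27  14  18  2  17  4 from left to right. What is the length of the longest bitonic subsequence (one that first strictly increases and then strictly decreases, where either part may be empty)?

inc[i] = longest strictly increasing subsequence ending at i; dec[i] = longest strictly decreasing subsequence starting at i:
i:      1  2  3  4  5  6  7  8  9 10 11 12 13 14
a[i]:   2 23  6  6 14 28 12 23 27 14 18  2 17  4
inc:    1  2  2  2  3  4  3  4  5  4  5  1  5  2
dec:    1  4  2  2  3  5  2  4  4  2  3  1  2  1
Best peak at i=6 (value 28): inc=4, dec=5, length 4+5−1 = 8.

8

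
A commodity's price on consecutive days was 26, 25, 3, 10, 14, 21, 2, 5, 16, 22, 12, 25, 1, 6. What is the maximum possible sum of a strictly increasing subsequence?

Let S[i] be the best sum of a strictly increasing subsequence ending at i:
i:      1  2  3  4  5  6  7  8  9 10 11 12 13 14
a[i]:  26 25  3 10 14 21  2  5 16 22 12 25  1  6
S:     26 25  3 13 27 48  2  8 43 70 25 95  1 14
Maximum is 95 (e.g. 3 + 10 + 14 + 21 + 22 + 25).

95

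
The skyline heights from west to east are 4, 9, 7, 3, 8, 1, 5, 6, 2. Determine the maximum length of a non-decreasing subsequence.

3

Let dp[i] be the length of the longest such subsequence ending at index i:
i:     1 2 3 4 5 6 7 8 9
a[i]:  4 9 7 3 8 1 5 6 2
dp:    1 2 2 1 3 1 2 3 2
Maximum dp value is 3.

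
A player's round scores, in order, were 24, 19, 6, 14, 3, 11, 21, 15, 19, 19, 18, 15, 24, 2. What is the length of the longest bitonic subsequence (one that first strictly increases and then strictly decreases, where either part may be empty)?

inc[i] = longest strictly increasing subsequence ending at i; dec[i] = longest strictly decreasing subsequence starting at i:
i:      1  2  3  4  5  6  7  8  9 10 11 12 13 14
a[i]:  24 19  6 14  3 11 21 15 19 19 18 15 24  2
inc:    1  1  1  2  1  2  3  3  4  4  4  3  5  1
dec:    6  4  3  3  2  2  5  2  4  4  3  2  2  1
Best peak at i=7 (value 21): inc=3, dec=5, length 3+5−1 = 7.

7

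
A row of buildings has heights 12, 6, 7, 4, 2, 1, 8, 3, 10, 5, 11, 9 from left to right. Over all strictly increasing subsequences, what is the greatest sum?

Let S[i] be the best sum of a strictly increasing subsequence ending at i:
i:      1  2  3  4  5  6  7  8  9 10 11 12
a[i]:  12  6  7  4  2  1  8  3 10  5 11  9
S:     12  6 13  4  2  1 21  5 31 10 42 30
Maximum is 42 (e.g. 6 + 7 + 8 + 10 + 11).

42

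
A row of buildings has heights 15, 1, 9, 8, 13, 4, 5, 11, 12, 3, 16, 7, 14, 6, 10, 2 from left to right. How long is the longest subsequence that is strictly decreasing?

Let dp[i] be the longest strictly decreasing subsequence ending at i:
i:      1  2  3  4  5  6  7  8  9 10 11 12 13 14 15 16
a[i]:  15  1  9  8 13  4  5 11 12  3 16  7 14  6 10  2
dp:     1  2  2  3  2  4  4  3  3  5  1  4  2  5  4  6
Maximum is 6.

6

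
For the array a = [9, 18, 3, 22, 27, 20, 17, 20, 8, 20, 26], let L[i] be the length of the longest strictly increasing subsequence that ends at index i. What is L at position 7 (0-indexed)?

3

dp[i] = 1 + max{dp[j] : j<i, a[j]<a[i]} (or 1 if no such j):
i:      0  1  2  3  4  5  6  7  8  9 10
a[i]:   9 18  3 22 27 20 17 20  8 20 26
dp:     1  2  1  3  4  3  2  3  2  3  4
At index 7 the value is 3.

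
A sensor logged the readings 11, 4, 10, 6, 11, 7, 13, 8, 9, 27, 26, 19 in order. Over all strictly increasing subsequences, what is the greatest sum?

65

Let S[i] be the best sum of a strictly increasing subsequence ending at i:
i:      1  2  3  4  5  6  7  8  9 10 11 12
a[i]:  11  4 10  6 11  7 13  8  9 27 26 19
S:     11  4 14 10 25 17 38 25 34 65 64 57
Maximum is 65 (e.g. 4 + 10 + 11 + 13 + 27).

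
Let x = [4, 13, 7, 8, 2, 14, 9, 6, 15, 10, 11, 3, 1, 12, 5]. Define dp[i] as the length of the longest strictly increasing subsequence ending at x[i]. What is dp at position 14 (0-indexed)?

3

dp[i] = 1 + max{dp[j] : j<i, x[j]<x[i]} (or 1 if no such j):
i:      0  1  2  3  4  5  6  7  8  9 10 11 12 13 14
x[i]:   4 13  7  8  2 14  9  6 15 10 11  3  1 12  5
dp:     1  2  2  3  1  4  4  2  5  5  6  2  1  7  3
At index 14 the value is 3.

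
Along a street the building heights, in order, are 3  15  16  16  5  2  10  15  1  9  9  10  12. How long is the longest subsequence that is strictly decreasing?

Negate each value so 'decreasing' becomes 'increasing', then run patience tails on the negated sequence:
-3 → extends → [-3]
-15 → replaces -3 → [-15]
-16 → replaces -15 → [-16]
-16 → already a tail → [-16]
-5 → extends → [-16, -5]
-2 → extends → [-16, -5, -2]
-10 → replaces -5 → [-16, -10, -2]
-15 → replaces -10 → [-16, -15, -2]
-1 → extends → [-16, -15, -2, -1]
-9 → replaces -2 → [-16, -15, -9, -1]
-9 → already a tail → [-16, -15, -9, -1]
-10 → replaces -9 → [-16, -15, -10, -1]
-12 → replaces -10 → [-16, -15, -12, -1]
Four tails, so the longest strictly decreasing subsequence of the original has length 4.

4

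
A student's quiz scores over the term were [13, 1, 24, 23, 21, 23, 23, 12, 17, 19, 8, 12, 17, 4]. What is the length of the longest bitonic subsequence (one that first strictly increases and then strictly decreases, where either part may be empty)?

inc[i] = longest strictly increasing subsequence ending at i; dec[i] = longest strictly decreasing subsequence starting at i:
i:      1  2  3  4  5  6  7  8  9 10 11 12 13 14
a[i]:  13  1 24 23 21 23 23 12 17 19  8 12 17  4
inc:    1  1  2  2  2  3  3  2  3  4  2  3  4  2
dec:    4  1  6  5  4  4  4  3  3  3  2  2  2  1
Best peak at i=3 (value 24): inc=2, dec=6, length 2+6−1 = 7.

7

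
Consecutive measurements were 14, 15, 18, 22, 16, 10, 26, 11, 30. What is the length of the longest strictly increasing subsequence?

6

Track the smallest tail for each achievable length (strict):
14 → extends → [14]
15 → extends → [14, 15]
18 → extends → [14, 15, 18]
22 → extends → [14, 15, 18, 22]
16 → replaces 18 → [14, 15, 16, 22]
10 → replaces 14 → [10, 15, 16, 22]
26 → extends → [10, 15, 16, 22, 26]
11 → replaces 15 → [10, 11, 16, 22, 26]
30 → extends → [10, 11, 16, 22, 26, 30]
Six tails, so the longest strictly increasing subsequence has length 6 (e.g. 14, 15, 18, 22, 26, 30).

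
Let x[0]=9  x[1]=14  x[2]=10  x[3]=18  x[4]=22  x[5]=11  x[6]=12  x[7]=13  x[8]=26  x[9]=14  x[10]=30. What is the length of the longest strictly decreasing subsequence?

2

Negate each value so 'decreasing' becomes 'increasing', then run patience tails on the negated sequence:
-9 → extends → [-9]
-14 → replaces -9 → [-14]
-10 → extends → [-14, -10]
-18 → replaces -14 → [-18, -10]
-22 → replaces -18 → [-22, -10]
-11 → replaces -10 → [-22, -11]
-12 → replaces -11 → [-22, -12]
-13 → replaces -12 → [-22, -13]
-26 → replaces -22 → [-26, -13]
-14 → replaces -13 → [-26, -14]
-30 → replaces -26 → [-30, -14]
Two tails, so the longest strictly decreasing subsequence of the original has length 2.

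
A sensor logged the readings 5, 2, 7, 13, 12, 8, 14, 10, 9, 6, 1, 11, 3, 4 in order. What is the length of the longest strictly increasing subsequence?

5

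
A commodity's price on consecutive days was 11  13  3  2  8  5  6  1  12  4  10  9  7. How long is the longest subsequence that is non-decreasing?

4

Track the smallest tail for each achievable length (allowing ties):
11 → extends → [11]
13 → extends → [11, 13]
3 → replaces 11 → [3, 13]
2 → replaces 3 → [2, 13]
8 → replaces 13 → [2, 8]
5 → replaces 8 → [2, 5]
6 → extends → [2, 5, 6]
1 → replaces 2 → [1, 5, 6]
12 → extends → [1, 5, 6, 12]
4 → replaces 5 → [1, 4, 6, 12]
10 → replaces 12 → [1, 4, 6, 10]
9 → replaces 10 → [1, 4, 6, 9]
7 → replaces 9 → [1, 4, 6, 7]
Four tails, so the longest non-decreasing subsequence has length 4 (e.g. 3, 5, 6, 12).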